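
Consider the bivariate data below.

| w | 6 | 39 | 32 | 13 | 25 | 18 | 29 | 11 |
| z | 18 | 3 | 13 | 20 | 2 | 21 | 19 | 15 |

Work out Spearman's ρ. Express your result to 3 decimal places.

-0.429

Rank w: 1, 8, 7, 3, 5, 4, 6, 2
Rank z: 5, 2, 3, 7, 1, 8, 6, 4
d = rank(w) − rank(z): -4, 6, 4, -4, 4, -4, 0, -2; Σd² = 120
ρ = 1 − 6Σd² / [n(n²−1)] = 1 − 6×120 / (8×63) = 1 − 720/504 ≈ -0.429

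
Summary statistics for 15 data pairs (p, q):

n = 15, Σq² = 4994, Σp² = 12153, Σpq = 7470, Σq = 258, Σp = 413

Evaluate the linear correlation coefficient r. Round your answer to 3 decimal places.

r = (nΣpq − ΣpΣq) / √[(nΣp² − (Σp)²)(nΣq² − (Σq)²)]
Numerator: 15×7470 − 413×258 = 5496
Denominator: √[(182295 − 170569)(74910 − 66564)] = √[11726 × 8346] = 9892.6840
r = 5496 / 9892.6840 ≈ 0.556

0.556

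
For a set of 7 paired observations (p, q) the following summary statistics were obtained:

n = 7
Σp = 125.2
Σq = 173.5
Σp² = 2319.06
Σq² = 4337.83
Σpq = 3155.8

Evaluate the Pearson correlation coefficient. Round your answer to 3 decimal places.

r = (nΣpq − ΣpΣq) / √[(nΣp² − (Σp)²)(nΣq² − (Σq)²)]
Numerator: 7×3155.8 − 125.2×173.5 = 368.4
Denominator: √[(16233.42 − 15675.04)(30364.81 − 30102.25)] = √[558.38 × 262.56] = 382.8946
r = 368.4 / 382.8946 ≈ 0.962

0.962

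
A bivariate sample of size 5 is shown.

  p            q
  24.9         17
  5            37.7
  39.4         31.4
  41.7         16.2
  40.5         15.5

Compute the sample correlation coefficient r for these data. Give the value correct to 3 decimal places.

-0.645

n = 5, Σp = 151.5, Σq = 117.8, Σp² = 5576.51, Σq² = 3198.94, Σpq = 3152.25
nΣpq − ΣpΣq = 15761.25 − 17846.7 = -2085.45
nΣp² − (Σp)² = 27882.55 − 22952.25 = 4930.3; nΣq² − (Σq)² = 15994.7 − 13876.84 = 2117.86
r = -2085.45 / √(4930.3 × 2117.86) = -2085.45 / 3231.3596 ≈ -0.645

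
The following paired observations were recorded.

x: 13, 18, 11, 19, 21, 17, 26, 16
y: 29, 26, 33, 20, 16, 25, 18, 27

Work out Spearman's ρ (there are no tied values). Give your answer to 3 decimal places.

Rank x: 2, 5, 1, 6, 7, 4, 8, 3
Rank y: 7, 5, 8, 3, 1, 4, 2, 6
d = rank(x) − rank(y): -5, 0, -7, 3, 6, 0, 6, -3; Σd² = 164
ρ = 1 − 6Σd² / [n(n²−1)] = 1 − 6×164 / (8×63) = 1 − 984/504 ≈ -0.952

-0.952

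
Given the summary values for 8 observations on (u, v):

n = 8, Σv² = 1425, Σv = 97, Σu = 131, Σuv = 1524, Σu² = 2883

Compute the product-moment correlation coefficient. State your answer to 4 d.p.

-0.1502

r = (nΣuv − ΣuΣv) / √[(nΣu² − (Σu)²)(nΣv² − (Σv)²)]
Numerator: 8×1524 − 131×97 = -515
Denominator: √[(23064 − 17161)(11400 − 9409)] = √[5903 × 1991] = 3428.2463
r = -515 / 3428.2463 ≈ -0.1502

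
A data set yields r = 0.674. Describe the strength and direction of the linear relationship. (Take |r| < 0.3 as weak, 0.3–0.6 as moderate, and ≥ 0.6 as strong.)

r = 0.674 > 0 so the relationship is positive.
|r| = 0.674, which falls in the strong range.

strong positive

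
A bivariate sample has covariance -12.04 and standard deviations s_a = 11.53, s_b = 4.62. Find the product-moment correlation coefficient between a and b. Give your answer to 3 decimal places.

-0.226

r = Cov(a,b) / (s_a · s_b) = -12.04 / (11.53 × 4.62)
  = -12.04 / 53.2686 ≈ -0.226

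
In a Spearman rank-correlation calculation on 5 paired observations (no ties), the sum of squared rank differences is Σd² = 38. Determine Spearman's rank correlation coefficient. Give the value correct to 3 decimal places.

ρ = 1 − 6Σd² / [n(n²−1)] = 1 − 6×38 / (5×24)
  = 1 − 228/120 = 1 − 1.9000 ≈ -0.900

-0.900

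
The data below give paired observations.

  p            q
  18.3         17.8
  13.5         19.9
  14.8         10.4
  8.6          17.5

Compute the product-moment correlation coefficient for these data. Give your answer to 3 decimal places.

n = 4, Σp = 55.2, Σq = 65.6, Σp² = 810.14, Σq² = 1127.26, Σpq = 898.81
nΣpq − ΣpΣq = 3595.24 − 3621.12 = -25.88
nΣp² − (Σp)² = 3240.56 − 3047.04 = 193.52; nΣq² − (Σq)² = 4509.04 − 4303.36 = 205.68
r = -25.88 / √(193.52 × 205.68) = -25.88 / 199.5074 ≈ -0.130

-0.130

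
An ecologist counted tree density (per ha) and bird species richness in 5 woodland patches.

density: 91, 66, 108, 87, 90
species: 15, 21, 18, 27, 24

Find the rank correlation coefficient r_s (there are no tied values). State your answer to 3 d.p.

-0.600

Rank density: 4, 1, 5, 2, 3
Rank species: 1, 3, 2, 5, 4
d = rank(density) − rank(species): 3, -2, 3, -3, -1; Σd² = 32
ρ = 1 − 6Σd² / [n(n²−1)] = 1 − 6×32 / (5×24) = 1 − 192/120 ≈ -0.600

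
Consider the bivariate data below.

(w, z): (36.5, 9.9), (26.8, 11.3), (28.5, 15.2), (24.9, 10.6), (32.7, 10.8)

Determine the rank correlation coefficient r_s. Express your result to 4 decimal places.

Rank w: 5, 2, 3, 1, 4
Rank z: 1, 4, 5, 2, 3
d = rank(w) − rank(z): 4, -2, -2, -1, 1; Σd² = 26
ρ = 1 − 6Σd² / [n(n²−1)] = 1 − 6×26 / (5×24) = 1 − 156/120 ≈ -0.3000

-0.3000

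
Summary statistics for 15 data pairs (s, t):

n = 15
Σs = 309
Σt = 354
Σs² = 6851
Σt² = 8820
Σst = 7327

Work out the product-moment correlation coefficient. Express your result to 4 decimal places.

0.0728

r = (nΣst − ΣsΣt) / √[(nΣs² − (Σs)²)(nΣt² − (Σt)²)]
Numerator: 15×7327 − 309×354 = 519
Denominator: √[(102765 − 95481)(132300 − 125316)] = √[7284 × 6984] = 7132.4229
r = 519 / 7132.4229 ≈ 0.0728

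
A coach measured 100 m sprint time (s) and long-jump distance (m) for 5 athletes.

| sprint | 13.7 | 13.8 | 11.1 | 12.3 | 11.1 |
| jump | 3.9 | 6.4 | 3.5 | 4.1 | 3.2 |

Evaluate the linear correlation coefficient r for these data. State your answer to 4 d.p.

n = 5, Σx = 62, Σy = 21.1, Σx² = 775.84, Σy² = 95.47, Σxy = 266.55
nΣxy − ΣxΣy = 1332.75 − 1308.2 = 24.55
nΣx² − (Σx)² = 3879.2 − 3844 = 35.2; nΣy² − (Σy)² = 477.35 − 445.21 = 32.14
r = 24.55 / √(35.2 × 32.14) = 24.55 / 33.6352 ≈ 0.7299

0.7299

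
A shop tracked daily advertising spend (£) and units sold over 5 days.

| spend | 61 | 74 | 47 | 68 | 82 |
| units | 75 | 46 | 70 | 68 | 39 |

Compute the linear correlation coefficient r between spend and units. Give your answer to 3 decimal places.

-0.816

n = 5, Σx = 332, Σy = 298, Σx² = 22754, Σy² = 18786, Σxy = 19091
nΣxy − ΣxΣy = 95455 − 98936 = -3481
nΣx² − (Σx)² = 113770 − 110224 = 3546; nΣy² − (Σy)² = 93930 − 88804 = 5126
r = -3481 / √(3546 × 5126) = -3481 / 4263.4254 ≈ -0.816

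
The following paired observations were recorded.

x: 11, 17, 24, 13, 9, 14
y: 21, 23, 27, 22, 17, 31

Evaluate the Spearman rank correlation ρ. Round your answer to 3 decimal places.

Rank x: 2, 5, 6, 3, 1, 4
Rank y: 2, 4, 5, 3, 1, 6
d = rank(x) − rank(y): 0, 1, 1, 0, 0, -2; Σd² = 6
ρ = 1 − 6Σd² / [n(n²−1)] = 1 − 6×6 / (6×35) = 1 − 36/210 ≈ 0.829

0.829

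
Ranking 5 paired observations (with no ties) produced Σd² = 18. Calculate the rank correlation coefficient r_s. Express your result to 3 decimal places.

0.100

ρ = 1 − 6Σd² / [n(n²−1)] = 1 − 6×18 / (5×24)
  = 1 − 108/120 = 1 − 0.9000 ≈ 0.100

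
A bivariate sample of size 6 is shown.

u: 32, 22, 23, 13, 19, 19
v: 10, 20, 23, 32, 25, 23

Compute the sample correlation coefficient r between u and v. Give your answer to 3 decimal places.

n = 6, Σu = 128, Σv = 133, Σu² = 2928, Σv² = 3207, Σuv = 2617
nΣuv − ΣuΣv = 15702 − 17024 = -1322
nΣu² − (Σu)² = 17568 − 16384 = 1184; nΣv² − (Σv)² = 19242 − 17689 = 1553
r = -1322 / √(1184 × 1553) = -1322 / 1356.0059 ≈ -0.975

-0.975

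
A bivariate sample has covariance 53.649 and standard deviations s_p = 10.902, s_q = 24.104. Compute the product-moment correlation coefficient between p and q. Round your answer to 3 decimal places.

0.204

r = Cov(p,q) / (s_p · s_q) = 53.649 / (10.902 × 24.104)
  = 53.649 / 262.7818 ≈ 0.204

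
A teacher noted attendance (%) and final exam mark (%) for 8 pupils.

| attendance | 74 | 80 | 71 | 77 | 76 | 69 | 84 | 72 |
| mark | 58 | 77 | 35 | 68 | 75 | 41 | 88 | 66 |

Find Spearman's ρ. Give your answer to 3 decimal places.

0.929

Rank attendance: 4, 7, 2, 6, 5, 1, 8, 3
Rank mark: 3, 7, 1, 5, 6, 2, 8, 4
d = rank(attendance) − rank(mark): 1, 0, 1, 1, -1, -1, 0, -1; Σd² = 6
ρ = 1 − 6Σd² / [n(n²−1)] = 1 − 6×6 / (8×63) = 1 − 36/504 ≈ 0.929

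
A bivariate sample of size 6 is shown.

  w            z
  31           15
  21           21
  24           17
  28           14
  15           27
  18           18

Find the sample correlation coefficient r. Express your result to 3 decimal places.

-0.850

n = 6, Σw = 137, Σz = 112, Σw² = 3311, Σz² = 2204, Σwz = 2435
nΣwz − ΣwΣz = 14610 − 15344 = -734
nΣw² − (Σw)² = 19866 − 18769 = 1097; nΣz² − (Σz)² = 13224 − 12544 = 680
r = -734 / √(1097 × 680) = -734 / 863.6898 ≈ -0.850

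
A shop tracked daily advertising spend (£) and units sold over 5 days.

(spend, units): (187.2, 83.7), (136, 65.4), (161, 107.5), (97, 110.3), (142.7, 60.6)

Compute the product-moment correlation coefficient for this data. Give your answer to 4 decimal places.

-0.2204

n = 5, Σx = 723.9, Σy = 427.5, Σx² = 109233.13, Σy² = 38677.55, Σxy = 61217.26
nΣxy − ΣxΣy = 306086.3 − 309467.25 = -3380.95
nΣx² − (Σx)² = 546165.65 − 524031.21 = 22134.44; nΣy² − (Σy)² = 193387.75 − 182756.25 = 10631.5
r = -3380.95 / √(22134.44 × 10631.5) = -3380.95 / 15340.2183 ≈ -0.2204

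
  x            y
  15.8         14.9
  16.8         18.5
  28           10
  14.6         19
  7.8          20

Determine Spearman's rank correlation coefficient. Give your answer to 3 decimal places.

-0.900

Rank x: 3, 4, 5, 2, 1
Rank y: 2, 3, 1, 4, 5
d = rank(x) − rank(y): 1, 1, 4, -2, -4; Σd² = 38
ρ = 1 − 6Σd² / [n(n²−1)] = 1 − 6×38 / (5×24) = 1 − 228/120 ≈ -0.900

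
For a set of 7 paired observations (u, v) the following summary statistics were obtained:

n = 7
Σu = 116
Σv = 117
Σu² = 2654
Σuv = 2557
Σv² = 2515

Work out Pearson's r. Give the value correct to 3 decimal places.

0.966

r = (nΣuv − ΣuΣv) / √[(nΣu² − (Σu)²)(nΣv² − (Σv)²)]
Numerator: 7×2557 − 116×117 = 4327
Denominator: √[(18578 − 13456)(17605 − 13689)] = √[5122 × 3916] = 4478.5882
r = 4327 / 4478.5882 ≈ 0.966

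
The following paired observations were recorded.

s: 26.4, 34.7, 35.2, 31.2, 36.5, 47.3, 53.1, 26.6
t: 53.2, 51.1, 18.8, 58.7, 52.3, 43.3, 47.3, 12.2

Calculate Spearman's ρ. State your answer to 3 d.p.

-0.238

Rank s: 1, 4, 5, 3, 6, 7, 8, 2
Rank t: 7, 5, 2, 8, 6, 3, 4, 1
d = rank(s) − rank(t): -6, -1, 3, -5, 0, 4, 4, 1; Σd² = 104
ρ = 1 − 6Σd² / [n(n²−1)] = 1 − 6×104 / (8×63) = 1 − 624/504 ≈ -0.238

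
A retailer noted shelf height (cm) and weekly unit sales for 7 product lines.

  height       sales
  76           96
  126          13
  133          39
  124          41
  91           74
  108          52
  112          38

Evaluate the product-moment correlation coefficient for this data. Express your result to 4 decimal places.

-0.9082

n = 7, Σx = 770, Σy = 353, Σx² = 87206, Σy² = 22211, Σxy = 35811
nΣxy − ΣxΣy = 250677 − 271810 = -21133
nΣx² − (Σx)² = 610442 − 592900 = 17542; nΣy² − (Σy)² = 155477 − 124609 = 30868
r = -21133 / √(17542 × 30868) = -21133 / 23269.8615 ≈ -0.9082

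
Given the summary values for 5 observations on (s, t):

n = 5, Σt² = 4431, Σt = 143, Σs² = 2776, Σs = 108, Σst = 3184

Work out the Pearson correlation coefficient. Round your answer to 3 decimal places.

0.245

r = (nΣst − ΣsΣt) / √[(nΣs² − (Σs)²)(nΣt² − (Σt)²)]
Numerator: 5×3184 − 108×143 = 476
Denominator: √[(13880 − 11664)(22155 − 20449)] = √[2216 × 1706] = 1944.3498
r = 476 / 1944.3498 ≈ 0.245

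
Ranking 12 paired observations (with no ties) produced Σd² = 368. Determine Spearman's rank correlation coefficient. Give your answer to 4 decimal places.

ρ = 1 − 6Σd² / [n(n²−1)] = 1 − 6×368 / (12×143)
  = 1 − 2208/1716 = 1 − 1.28671 ≈ -0.2867

-0.2867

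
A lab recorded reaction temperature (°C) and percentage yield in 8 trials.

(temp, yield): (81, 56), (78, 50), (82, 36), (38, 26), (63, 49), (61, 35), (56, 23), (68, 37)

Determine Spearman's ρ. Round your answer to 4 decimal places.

Rank temp: 7, 6, 8, 1, 4, 3, 2, 5
Rank yield: 8, 7, 4, 2, 6, 3, 1, 5
d = rank(temp) − rank(yield): -1, -1, 4, -1, -2, 0, 1, 0; Σd² = 24
ρ = 1 − 6Σd² / [n(n²−1)] = 1 − 6×24 / (8×63) = 1 − 144/504 ≈ 0.7143

0.7143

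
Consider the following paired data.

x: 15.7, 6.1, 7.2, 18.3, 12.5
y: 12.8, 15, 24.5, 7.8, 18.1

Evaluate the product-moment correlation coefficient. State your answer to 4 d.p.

-0.7424

n = 5, Σx = 59.8, Σy = 78.2, Σx² = 826.68, Σy² = 1377.54, Σxy = 837.85
nΣxy − ΣxΣy = 4189.25 − 4676.36 = -487.11
nΣx² − (Σx)² = 4133.4 − 3576.04 = 557.36; nΣy² − (Σy)² = 6887.7 − 6115.24 = 772.46
r = -487.11 / √(557.36 × 772.46) = -487.11 / 656.1542 ≈ -0.7424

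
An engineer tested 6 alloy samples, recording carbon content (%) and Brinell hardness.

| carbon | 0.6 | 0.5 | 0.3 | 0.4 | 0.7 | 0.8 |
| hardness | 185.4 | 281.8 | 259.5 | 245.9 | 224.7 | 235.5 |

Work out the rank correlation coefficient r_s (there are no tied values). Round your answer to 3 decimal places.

-0.600

Rank carbon: 4, 3, 1, 2, 5, 6
Rank hardness: 1, 6, 5, 4, 2, 3
d = rank(carbon) − rank(hardness): 3, -3, -4, -2, 3, 3; Σd² = 56
ρ = 1 − 6Σd² / [n(n²−1)] = 1 − 6×56 / (6×35) = 1 − 336/210 ≈ -0.600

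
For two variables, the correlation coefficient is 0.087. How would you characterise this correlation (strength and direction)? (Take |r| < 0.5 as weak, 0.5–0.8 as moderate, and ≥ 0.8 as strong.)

weak positive

r = 0.087 > 0 so the relationship is positive.
|r| = 0.087, which falls in the weak range.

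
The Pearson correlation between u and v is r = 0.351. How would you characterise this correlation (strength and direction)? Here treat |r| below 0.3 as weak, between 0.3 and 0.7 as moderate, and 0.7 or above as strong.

r = 0.351 > 0 so the relationship is positive.
|r| = 0.351, which falls in the moderate range.

moderate positive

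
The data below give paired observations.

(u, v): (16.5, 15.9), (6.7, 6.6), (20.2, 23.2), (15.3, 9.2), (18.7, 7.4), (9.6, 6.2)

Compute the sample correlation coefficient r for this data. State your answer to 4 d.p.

n = 6, Σu = 87, Σv = 68.5, Σu² = 1401.12, Σv² = 1012.45, Σuv = 1113.87
nΣuv − ΣuΣv = 6683.22 − 5959.5 = 723.72
nΣu² − (Σu)² = 8406.72 − 7569 = 837.72; nΣv² − (Σv)² = 6074.7 − 4692.25 = 1382.45
r = 723.72 / √(837.72 × 1382.45) = 723.72 / 1076.1533 ≈ 0.6725

0.6725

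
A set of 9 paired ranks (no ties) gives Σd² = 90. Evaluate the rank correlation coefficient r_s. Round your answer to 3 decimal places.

ρ = 1 − 6Σd² / [n(n²−1)] = 1 − 6×90 / (9×80)
  = 1 − 540/720 = 1 − 0.7500 ≈ 0.250

0.250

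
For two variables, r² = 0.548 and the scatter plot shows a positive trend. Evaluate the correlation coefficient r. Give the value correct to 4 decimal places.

0.7403

|r| = √0.548 = 0.7403
The association is positive, so r = 0.7403.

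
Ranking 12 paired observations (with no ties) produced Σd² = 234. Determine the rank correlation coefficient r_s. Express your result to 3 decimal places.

0.182

ρ = 1 − 6Σd² / [n(n²−1)] = 1 − 6×234 / (12×143)
  = 1 − 1404/1716 = 1 − 0.8182 ≈ 0.182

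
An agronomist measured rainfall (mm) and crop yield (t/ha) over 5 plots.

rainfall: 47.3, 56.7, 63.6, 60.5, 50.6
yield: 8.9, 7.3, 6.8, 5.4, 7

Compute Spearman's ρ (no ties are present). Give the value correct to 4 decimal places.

Rank rainfall: 1, 3, 5, 4, 2
Rank yield: 5, 4, 2, 1, 3
d = rank(rainfall) − rank(yield): -4, -1, 3, 3, -1; Σd² = 36
ρ = 1 − 6Σd² / [n(n²−1)] = 1 − 6×36 / (5×24) = 1 − 216/120 ≈ -0.8000

-0.8000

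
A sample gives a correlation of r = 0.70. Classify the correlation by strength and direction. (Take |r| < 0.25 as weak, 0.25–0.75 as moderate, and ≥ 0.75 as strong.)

r = 0.70 > 0 so the relationship is positive.
|r| = 0.70, which falls in the moderate range.

moderate positive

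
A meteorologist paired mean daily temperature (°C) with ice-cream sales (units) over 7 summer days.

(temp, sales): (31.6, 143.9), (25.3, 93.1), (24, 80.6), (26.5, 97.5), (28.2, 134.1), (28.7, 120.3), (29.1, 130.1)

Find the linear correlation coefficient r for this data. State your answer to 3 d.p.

n = 7, Σx = 193.4, Σy = 799.6, Σx² = 5382.64, Σy² = 94758.34, Σxy = 22440.96
nΣxy − ΣxΣy = 157086.72 − 154642.64 = 2444.08
nΣx² − (Σx)² = 37678.48 − 37403.56 = 274.92; nΣy² − (Σy)² = 663308.38 − 639360.16 = 23948.22
r = 2444.08 / √(274.92 × 23948.22) = 2444.08 / 2565.9004 ≈ 0.953

0.953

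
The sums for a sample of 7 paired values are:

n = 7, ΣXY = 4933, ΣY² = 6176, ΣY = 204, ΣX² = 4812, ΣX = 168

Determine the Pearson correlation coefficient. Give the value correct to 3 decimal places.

r = (nΣXY − ΣXΣY) / √[(nΣX² − (ΣX)²)(nΣY² − (ΣY)²)]
Numerator: 7×4933 − 168×204 = 259
Denominator: √[(33684 − 28224)(43232 − 41616)] = √[5460 × 1616] = 2970.4141
r = 259 / 2970.4141 ≈ 0.087

0.087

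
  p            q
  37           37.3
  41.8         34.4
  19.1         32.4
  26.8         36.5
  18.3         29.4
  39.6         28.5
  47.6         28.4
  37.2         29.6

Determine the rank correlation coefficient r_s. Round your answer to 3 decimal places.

-0.333

Rank p: 4, 7, 2, 3, 1, 6, 8, 5
Rank q: 8, 6, 5, 7, 3, 2, 1, 4
d = rank(p) − rank(q): -4, 1, -3, -4, -2, 4, 7, 1; Σd² = 112
ρ = 1 − 6Σd² / [n(n²−1)] = 1 − 6×112 / (8×63) = 1 − 672/504 ≈ -0.333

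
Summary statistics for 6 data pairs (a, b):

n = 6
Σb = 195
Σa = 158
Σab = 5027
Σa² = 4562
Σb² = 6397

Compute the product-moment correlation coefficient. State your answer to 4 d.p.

-0.6989

r = (nΣab − ΣaΣb) / √[(nΣa² − (Σa)²)(nΣb² − (Σb)²)]
Numerator: 6×5027 − 158×195 = -648
Denominator: √[(27372 − 24964)(38382 − 38025)] = √[2408 × 357] = 927.1764
r = -648 / 927.1764 ≈ -0.6989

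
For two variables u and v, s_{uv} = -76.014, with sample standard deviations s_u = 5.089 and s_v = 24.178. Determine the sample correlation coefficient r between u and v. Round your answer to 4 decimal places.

-0.6178

r = Cov(u,v) / (s_u · s_v) = -76.014 / (5.089 × 24.178)
  = -76.014 / 123.0418 ≈ -0.6178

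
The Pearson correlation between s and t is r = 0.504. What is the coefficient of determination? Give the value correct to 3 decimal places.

0.254

r² = (0.504)² = 0.254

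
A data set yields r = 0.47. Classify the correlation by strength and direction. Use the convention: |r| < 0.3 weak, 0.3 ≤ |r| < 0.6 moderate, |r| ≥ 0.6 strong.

moderate positive

r = 0.47 > 0 so the relationship is positive.
|r| = 0.47, which falls in the moderate range.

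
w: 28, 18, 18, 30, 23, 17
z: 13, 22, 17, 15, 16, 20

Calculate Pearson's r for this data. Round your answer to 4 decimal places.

-0.8218

n = 6, Σw = 134, Σz = 103, Σw² = 3150, Σz² = 1823, Σwz = 2224
nΣwz − ΣwΣz = 13344 − 13802 = -458
nΣw² − (Σw)² = 18900 − 17956 = 944; nΣz² − (Σz)² = 10938 − 10609 = 329
r = -458 / √(944 × 329) = -458 / 557.2935 ≈ -0.8218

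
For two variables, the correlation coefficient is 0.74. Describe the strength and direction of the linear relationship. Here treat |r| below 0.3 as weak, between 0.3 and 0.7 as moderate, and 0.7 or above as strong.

r = 0.74 > 0 so the relationship is positive.
|r| = 0.74, which falls in the strong range.

strong positive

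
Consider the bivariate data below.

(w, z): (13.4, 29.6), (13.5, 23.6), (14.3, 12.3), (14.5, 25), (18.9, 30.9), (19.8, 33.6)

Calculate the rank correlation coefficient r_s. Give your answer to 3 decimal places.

0.600

Rank w: 1, 2, 3, 4, 5, 6
Rank z: 4, 2, 1, 3, 5, 6
d = rank(w) − rank(z): -3, 0, 2, 1, 0, 0; Σd² = 14
ρ = 1 − 6Σd² / [n(n²−1)] = 1 − 6×14 / (6×35) = 1 − 84/210 ≈ 0.600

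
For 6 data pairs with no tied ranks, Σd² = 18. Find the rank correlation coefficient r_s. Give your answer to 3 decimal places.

0.486

ρ = 1 − 6Σd² / [n(n²−1)] = 1 − 6×18 / (6×35)
  = 1 − 108/210 = 1 − 0.5143 ≈ 0.486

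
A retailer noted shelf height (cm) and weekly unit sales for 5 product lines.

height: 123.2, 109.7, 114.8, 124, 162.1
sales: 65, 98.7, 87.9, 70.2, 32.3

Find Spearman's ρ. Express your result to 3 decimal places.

Rank height: 3, 1, 2, 4, 5
Rank sales: 2, 5, 4, 3, 1
d = rank(height) − rank(sales): 1, -4, -2, 1, 4; Σd² = 38
ρ = 1 − 6Σd² / [n(n²−1)] = 1 − 6×38 / (5×24) = 1 − 228/120 ≈ -0.900

-0.900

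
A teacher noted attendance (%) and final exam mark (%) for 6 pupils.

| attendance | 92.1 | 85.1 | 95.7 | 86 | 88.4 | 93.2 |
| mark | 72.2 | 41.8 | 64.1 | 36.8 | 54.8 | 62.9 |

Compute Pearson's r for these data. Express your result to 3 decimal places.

0.862

n = 6, Σx = 540.5, Σy = 332.6, Σx² = 48779.71, Σy² = 19382.58, Σxy = 30212.57
nΣxy − ΣxΣy = 181275.42 − 179770.3 = 1505.12
nΣx² − (Σx)² = 292678.26 − 292140.25 = 538.01; nΣy² − (Σy)² = 116295.48 − 110622.76 = 5672.72
r = 1505.12 / √(538.01 × 5672.72) = 1505.12 / 1746.9917 ≈ 0.862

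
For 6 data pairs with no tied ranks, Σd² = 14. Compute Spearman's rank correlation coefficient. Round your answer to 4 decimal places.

ρ = 1 − 6Σd² / [n(n²−1)] = 1 − 6×14 / (6×35)
  = 1 − 84/210 = 1 − 0.40000 ≈ 0.6000

0.6000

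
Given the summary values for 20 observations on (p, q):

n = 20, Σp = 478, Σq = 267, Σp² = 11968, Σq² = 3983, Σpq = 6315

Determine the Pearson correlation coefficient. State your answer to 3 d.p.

-0.139

r = (nΣpq − ΣpΣq) / √[(nΣp² − (Σp)²)(nΣq² − (Σq)²)]
Numerator: 20×6315 − 478×267 = -1326
Denominator: √[(239360 − 228484)(79660 − 71289)] = √[10876 × 8371] = 9541.6454
r = -1326 / 9541.6454 ≈ -0.139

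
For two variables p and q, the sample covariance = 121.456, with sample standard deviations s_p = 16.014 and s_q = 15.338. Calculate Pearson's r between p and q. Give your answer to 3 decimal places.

0.494

r = Cov(p,q) / (s_p · s_q) = 121.456 / (16.014 × 15.338)
  = 121.456 / 245.6227 ≈ 0.494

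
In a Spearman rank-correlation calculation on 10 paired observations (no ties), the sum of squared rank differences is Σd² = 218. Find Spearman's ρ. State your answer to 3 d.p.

ρ = 1 − 6Σd² / [n(n²−1)] = 1 − 6×218 / (10×99)
  = 1 − 1308/990 = 1 − 1.3212 ≈ -0.321

-0.321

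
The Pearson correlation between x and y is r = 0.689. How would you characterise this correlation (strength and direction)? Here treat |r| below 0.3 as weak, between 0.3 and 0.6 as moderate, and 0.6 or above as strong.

r = 0.689 > 0 so the relationship is positive.
|r| = 0.689, which falls in the strong range.

strong positive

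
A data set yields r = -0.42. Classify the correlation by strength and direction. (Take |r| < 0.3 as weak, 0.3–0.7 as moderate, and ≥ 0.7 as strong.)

r = -0.42 < 0 so the relationship is negative.
|r| = 0.42, which falls in the moderate range.

moderate negative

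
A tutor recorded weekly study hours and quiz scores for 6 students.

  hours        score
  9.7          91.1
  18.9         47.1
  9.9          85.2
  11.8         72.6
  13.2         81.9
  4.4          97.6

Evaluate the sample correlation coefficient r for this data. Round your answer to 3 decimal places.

-0.930

n = 6, Σx = 67.9, Σy = 475.5, Σx² = 882.15, Σy² = 39280.79, Σxy = 4984.54
nΣxy − ΣxΣy = 29907.24 − 32286.45 = -2379.21
nΣx² − (Σx)² = 5292.9 − 4610.41 = 682.49; nΣy² − (Σy)² = 235684.74 − 226100.25 = 9584.49
r = -2379.21 / √(682.49 × 9584.49) = -2379.21 / 2557.6002 ≈ -0.930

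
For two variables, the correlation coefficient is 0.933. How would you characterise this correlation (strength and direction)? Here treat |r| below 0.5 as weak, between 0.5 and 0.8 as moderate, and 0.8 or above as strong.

strong positive

r = 0.933 > 0 so the relationship is positive.
|r| = 0.933, which falls in the strong range.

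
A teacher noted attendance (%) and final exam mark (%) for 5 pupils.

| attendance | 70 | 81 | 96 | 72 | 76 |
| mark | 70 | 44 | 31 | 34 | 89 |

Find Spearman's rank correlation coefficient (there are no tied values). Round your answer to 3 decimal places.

Rank attendance: 1, 4, 5, 2, 3
Rank mark: 4, 3, 1, 2, 5
d = rank(attendance) − rank(mark): -3, 1, 4, 0, -2; Σd² = 30
ρ = 1 − 6Σd² / [n(n²−1)] = 1 − 6×30 / (5×24) = 1 − 180/120 ≈ -0.500

-0.500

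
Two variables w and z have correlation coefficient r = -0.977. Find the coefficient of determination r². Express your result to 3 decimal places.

0.955

r² = (-0.977)² = 0.955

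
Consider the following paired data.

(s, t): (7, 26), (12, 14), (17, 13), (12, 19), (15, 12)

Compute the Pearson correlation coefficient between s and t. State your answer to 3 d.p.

n = 5, Σs = 63, Σt = 84, Σs² = 851, Σt² = 1546, Σst = 979
nΣst − ΣsΣt = 4895 − 5292 = -397
nΣs² − (Σs)² = 4255 − 3969 = 286; nΣt² − (Σt)² = 7730 − 7056 = 674
r = -397 / √(286 × 674) = -397 / 439.0490 ≈ -0.904

-0.904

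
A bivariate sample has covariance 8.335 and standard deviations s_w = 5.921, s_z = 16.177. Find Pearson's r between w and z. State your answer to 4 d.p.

0.0870

r = Cov(w,z) / (s_w · s_z) = 8.335 / (5.921 × 16.177)
  = 8.335 / 95.7840 ≈ 0.0870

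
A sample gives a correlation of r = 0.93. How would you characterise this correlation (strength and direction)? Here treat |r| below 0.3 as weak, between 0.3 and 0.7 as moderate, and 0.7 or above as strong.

strong positive

r = 0.93 > 0 so the relationship is positive.
|r| = 0.93, which falls in the strong range.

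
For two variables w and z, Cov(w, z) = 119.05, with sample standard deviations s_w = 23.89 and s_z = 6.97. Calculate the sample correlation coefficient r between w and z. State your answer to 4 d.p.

r = Cov(w,z) / (s_w · s_z) = 119.05 / (23.89 × 6.97)
  = 119.05 / 166.5133 ≈ 0.7150

0.7150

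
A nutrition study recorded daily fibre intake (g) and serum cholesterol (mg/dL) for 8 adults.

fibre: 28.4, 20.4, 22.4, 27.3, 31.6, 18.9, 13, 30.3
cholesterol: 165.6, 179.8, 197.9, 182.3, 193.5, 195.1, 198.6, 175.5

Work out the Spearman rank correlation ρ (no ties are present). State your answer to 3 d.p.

Rank fibre: 6, 3, 4, 5, 8, 2, 1, 7
Rank cholesterol: 1, 3, 7, 4, 5, 6, 8, 2
d = rank(fibre) − rank(cholesterol): 5, 0, -3, 1, 3, -4, -7, 5; Σd² = 134
ρ = 1 − 6Σd² / [n(n²−1)] = 1 − 6×134 / (8×63) = 1 − 804/504 ≈ -0.595

-0.595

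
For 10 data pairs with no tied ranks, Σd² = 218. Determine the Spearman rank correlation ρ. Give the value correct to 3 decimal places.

ρ = 1 − 6Σd² / [n(n²−1)] = 1 − 6×218 / (10×99)
  = 1 − 1308/990 = 1 − 1.3212 ≈ -0.321

-0.321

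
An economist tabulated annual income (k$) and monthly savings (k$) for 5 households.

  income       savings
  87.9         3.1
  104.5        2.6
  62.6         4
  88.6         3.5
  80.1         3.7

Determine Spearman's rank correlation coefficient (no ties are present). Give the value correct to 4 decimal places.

-0.9000

Rank income: 3, 5, 1, 4, 2
Rank savings: 2, 1, 5, 3, 4
d = rank(income) − rank(savings): 1, 4, -4, 1, -2; Σd² = 38
ρ = 1 − 6Σd² / [n(n²−1)] = 1 − 6×38 / (5×24) = 1 − 228/120 ≈ -0.9000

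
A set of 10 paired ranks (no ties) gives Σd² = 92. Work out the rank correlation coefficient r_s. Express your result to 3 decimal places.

ρ = 1 − 6Σd² / [n(n²−1)] = 1 − 6×92 / (10×99)
  = 1 − 552/990 = 1 − 0.5576 ≈ 0.442

0.442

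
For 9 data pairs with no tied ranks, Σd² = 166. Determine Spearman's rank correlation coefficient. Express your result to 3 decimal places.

-0.383

ρ = 1 − 6Σd² / [n(n²−1)] = 1 − 6×166 / (9×80)
  = 1 − 996/720 = 1 − 1.3833 ≈ -0.383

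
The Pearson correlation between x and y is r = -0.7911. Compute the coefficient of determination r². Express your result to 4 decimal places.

0.6258

r² = (-0.7911)² = 0.6258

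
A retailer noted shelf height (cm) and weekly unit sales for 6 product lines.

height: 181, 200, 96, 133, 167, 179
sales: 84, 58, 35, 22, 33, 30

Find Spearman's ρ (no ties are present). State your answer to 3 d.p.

0.543

Rank height: 5, 6, 1, 2, 3, 4
Rank sales: 6, 5, 4, 1, 3, 2
d = rank(height) − rank(sales): -1, 1, -3, 1, 0, 2; Σd² = 16
ρ = 1 − 6Σd² / [n(n²−1)] = 1 − 6×16 / (6×35) = 1 − 96/210 ≈ 0.543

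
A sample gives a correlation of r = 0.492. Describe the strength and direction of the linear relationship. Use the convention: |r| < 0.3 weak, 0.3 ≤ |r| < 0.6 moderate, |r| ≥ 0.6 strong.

moderate positive

r = 0.492 > 0 so the relationship is positive.
|r| = 0.492, which falls in the moderate range.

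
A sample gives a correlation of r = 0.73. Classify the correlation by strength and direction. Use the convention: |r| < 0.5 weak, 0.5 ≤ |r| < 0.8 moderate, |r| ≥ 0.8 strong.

r = 0.73 > 0 so the relationship is positive.
|r| = 0.73, which falls in the moderate range.

moderate positive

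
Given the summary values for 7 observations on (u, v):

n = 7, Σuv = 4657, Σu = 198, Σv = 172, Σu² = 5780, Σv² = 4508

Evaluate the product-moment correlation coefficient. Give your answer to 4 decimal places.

r = (nΣuv − ΣuΣv) / √[(nΣu² − (Σu)²)(nΣv² − (Σv)²)]
Numerator: 7×4657 − 198×172 = -1457
Denominator: √[(40460 − 39204)(31556 − 29584)] = √[1256 × 1972] = 1573.7954
r = -1457 / 1573.7954 ≈ -0.9258

-0.9258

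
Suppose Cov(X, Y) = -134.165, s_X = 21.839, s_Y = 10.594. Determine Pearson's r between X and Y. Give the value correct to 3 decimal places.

r = Cov(X,Y) / (s_X · s_Y) = -134.165 / (21.839 × 10.594)
  = -134.165 / 231.3624 ≈ -0.580

-0.580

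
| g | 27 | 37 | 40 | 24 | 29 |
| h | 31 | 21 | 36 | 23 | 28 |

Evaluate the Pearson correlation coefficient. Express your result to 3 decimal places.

0.324

n = 5, Σg = 157, Σh = 139, Σg² = 5115, Σh² = 4011, Σgh = 4418
nΣgh − ΣgΣh = 22090 − 21823 = 267
nΣg² − (Σg)² = 25575 − 24649 = 926; nΣh² − (Σh)² = 20055 − 19321 = 734
r = 267 / √(926 × 734) = 267 / 824.4295 ≈ 0.324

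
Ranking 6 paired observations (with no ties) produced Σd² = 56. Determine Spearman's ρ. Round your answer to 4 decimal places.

-0.6000

ρ = 1 − 6Σd² / [n(n²−1)] = 1 − 6×56 / (6×35)
  = 1 − 336/210 = 1 − 1.60000 ≈ -0.6000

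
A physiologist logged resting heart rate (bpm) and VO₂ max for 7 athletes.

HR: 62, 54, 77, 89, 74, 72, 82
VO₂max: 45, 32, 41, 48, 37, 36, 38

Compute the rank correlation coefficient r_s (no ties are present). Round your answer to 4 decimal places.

Rank HR: 2, 1, 5, 7, 4, 3, 6
Rank VO₂max: 6, 1, 5, 7, 3, 2, 4
d = rank(HR) − rank(VO₂max): -4, 0, 0, 0, 1, 1, 2; Σd² = 22
ρ = 1 − 6Σd² / [n(n²−1)] = 1 − 6×22 / (7×48) = 1 − 132/336 ≈ 0.6071

0.6071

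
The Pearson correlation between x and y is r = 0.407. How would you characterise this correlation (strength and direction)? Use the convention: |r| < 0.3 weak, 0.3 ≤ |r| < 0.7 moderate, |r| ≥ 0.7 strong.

r = 0.407 > 0 so the relationship is positive.
|r| = 0.407, which falls in the moderate range.

moderate positive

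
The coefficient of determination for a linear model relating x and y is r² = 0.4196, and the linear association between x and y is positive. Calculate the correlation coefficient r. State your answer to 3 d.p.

|r| = √0.4196 = 0.648
The association is positive, so r = 0.648.

0.648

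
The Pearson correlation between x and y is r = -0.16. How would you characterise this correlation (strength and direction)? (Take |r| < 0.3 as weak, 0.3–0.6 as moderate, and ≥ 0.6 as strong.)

r = -0.16 < 0 so the relationship is negative.
|r| = 0.16, which falls in the weak range.

weak negative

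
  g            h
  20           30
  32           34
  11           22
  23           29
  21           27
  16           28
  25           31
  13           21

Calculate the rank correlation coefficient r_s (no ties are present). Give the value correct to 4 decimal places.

Rank g: 4, 8, 1, 6, 5, 3, 7, 2
Rank h: 6, 8, 2, 5, 3, 4, 7, 1
d = rank(g) − rank(h): -2, 0, -1, 1, 2, -1, 0, 1; Σd² = 12
ρ = 1 − 6Σd² / [n(n²−1)] = 1 − 6×12 / (8×63) = 1 − 72/504 ≈ 0.8571

0.8571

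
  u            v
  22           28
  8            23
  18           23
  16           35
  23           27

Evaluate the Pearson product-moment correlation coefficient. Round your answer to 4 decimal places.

0.2429

n = 5, Σu = 87, Σv = 136, Σu² = 1657, Σv² = 3796, Σuv = 2395
nΣuv − ΣuΣv = 11975 − 11832 = 143
nΣu² − (Σu)² = 8285 − 7569 = 716; nΣv² − (Σv)² = 18980 − 18496 = 484
r = 143 / √(716 × 484) = 143 / 588.6799 ≈ 0.2429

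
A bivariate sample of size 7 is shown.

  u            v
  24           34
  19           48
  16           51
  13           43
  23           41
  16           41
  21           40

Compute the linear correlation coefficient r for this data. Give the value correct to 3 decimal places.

-0.571

n = 7, Σu = 132, Σv = 298, Σu² = 2588, Σv² = 12872, Σuv = 5542
nΣuv − ΣuΣv = 38794 − 39336 = -542
nΣu² − (Σu)² = 18116 − 17424 = 692; nΣv² − (Σv)² = 90104 − 88804 = 1300
r = -542 / √(692 × 1300) = -542 / 948.4725 ≈ -0.571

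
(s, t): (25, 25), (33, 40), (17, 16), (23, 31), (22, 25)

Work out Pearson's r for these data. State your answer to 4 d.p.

0.9303

n = 5, Σs = 120, Σt = 137, Σs² = 3016, Σt² = 4067, Σst = 3480
nΣst − ΣsΣt = 17400 − 16440 = 960
nΣs² − (Σs)² = 15080 − 14400 = 680; nΣt² − (Σt)² = 20335 − 18769 = 1566
r = 960 / √(680 × 1566) = 960 / 1031.9302 ≈ 0.9303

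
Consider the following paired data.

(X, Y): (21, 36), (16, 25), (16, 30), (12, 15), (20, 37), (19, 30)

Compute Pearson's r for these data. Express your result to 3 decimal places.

0.947

n = 6, ΣX = 104, ΣY = 173, ΣX² = 1858, ΣY² = 5315, ΣXY = 3126
nΣXY − ΣXΣY = 18756 − 17992 = 764
nΣX² − (ΣX)² = 11148 − 10816 = 332; nΣY² − (ΣY)² = 31890 − 29929 = 1961
r = 764 / √(332 × 1961) = 764 / 806.8779 ≈ 0.947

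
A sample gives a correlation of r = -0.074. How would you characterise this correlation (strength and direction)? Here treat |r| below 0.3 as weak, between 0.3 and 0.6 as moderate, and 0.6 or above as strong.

weak negative

r = -0.074 < 0 so the relationship is negative.
|r| = 0.074, which falls in the weak range.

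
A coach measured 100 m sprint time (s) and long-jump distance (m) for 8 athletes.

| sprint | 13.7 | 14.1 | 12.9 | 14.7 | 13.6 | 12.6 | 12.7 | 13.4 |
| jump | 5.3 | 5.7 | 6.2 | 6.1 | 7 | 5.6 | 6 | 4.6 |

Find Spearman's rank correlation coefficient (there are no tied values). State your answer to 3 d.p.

Rank sprint: 6, 7, 3, 8, 5, 1, 2, 4
Rank jump: 2, 4, 7, 6, 8, 3, 5, 1
d = rank(sprint) − rank(jump): 4, 3, -4, 2, -3, -2, -3, 3; Σd² = 76
ρ = 1 − 6Σd² / [n(n²−1)] = 1 − 6×76 / (8×63) = 1 − 456/504 ≈ 0.095

0.095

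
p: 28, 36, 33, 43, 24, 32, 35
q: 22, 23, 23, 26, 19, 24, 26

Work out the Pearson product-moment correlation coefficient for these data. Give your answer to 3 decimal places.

0.861

n = 7, Σp = 231, Σq = 163, Σp² = 7843, Σq² = 3831, Σpq = 5455
nΣpq − ΣpΣq = 38185 − 37653 = 532
nΣp² − (Σp)² = 54901 − 53361 = 1540; nΣq² − (Σq)² = 26817 − 26569 = 248
r = 532 / √(1540 × 248) = 532 / 617.9968 ≈ 0.861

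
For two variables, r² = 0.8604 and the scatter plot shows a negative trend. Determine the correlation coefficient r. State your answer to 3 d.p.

-0.928

|r| = √0.8604 = 0.928
The association is negative, so r = −0.928.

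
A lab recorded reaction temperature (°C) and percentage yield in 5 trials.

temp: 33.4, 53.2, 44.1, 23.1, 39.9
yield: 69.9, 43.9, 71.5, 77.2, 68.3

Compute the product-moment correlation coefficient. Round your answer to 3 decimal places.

n = 5, Σx = 193.7, Σy = 330.8, Σx² = 8016.23, Σy² = 22550.2, Σxy = 12331.78
nΣxy − ΣxΣy = 61658.9 − 64075.96 = -2417.06
nΣx² − (Σx)² = 40081.15 − 37519.69 = 2561.46; nΣy² − (Σy)² = 112751 − 109428.64 = 3322.36
r = -2417.06 / √(2561.46 × 3322.36) = -2417.06 / 2917.2062 ≈ -0.829

-0.829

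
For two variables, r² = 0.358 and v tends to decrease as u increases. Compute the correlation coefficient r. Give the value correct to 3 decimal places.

-0.598

|r| = √0.358 = 0.598
The association is negative, so r = −0.598.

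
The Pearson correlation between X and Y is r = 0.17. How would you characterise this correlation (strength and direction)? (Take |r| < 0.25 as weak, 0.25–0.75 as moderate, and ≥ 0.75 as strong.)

weak positive

r = 0.17 > 0 so the relationship is positive.
|r| = 0.17, which falls in the weak range.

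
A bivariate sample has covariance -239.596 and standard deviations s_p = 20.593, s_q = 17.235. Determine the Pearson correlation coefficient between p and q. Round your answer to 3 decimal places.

-0.675

r = Cov(p,q) / (s_p · s_q) = -239.596 / (20.593 × 17.235)
  = -239.596 / 354.9204 ≈ -0.675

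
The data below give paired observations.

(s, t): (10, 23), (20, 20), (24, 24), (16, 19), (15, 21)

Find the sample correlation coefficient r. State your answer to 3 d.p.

0.137

n = 5, Σs = 85, Σt = 107, Σs² = 1557, Σt² = 2307, Σst = 1825
nΣst − ΣsΣt = 9125 − 9095 = 30
nΣs² − (Σs)² = 7785 − 7225 = 560; nΣt² − (Σt)² = 11535 − 11449 = 86
r = 30 / √(560 × 86) = 30 / 219.4539 ≈ 0.137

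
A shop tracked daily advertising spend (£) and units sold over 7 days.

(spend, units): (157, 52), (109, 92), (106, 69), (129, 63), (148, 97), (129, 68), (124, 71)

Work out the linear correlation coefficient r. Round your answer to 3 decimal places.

-0.229

n = 7, Σx = 902, Σy = 512, Σx² = 118328, Σy² = 38972, Σxy = 65565
nΣxy − ΣxΣy = 458955 − 461824 = -2869
nΣx² − (Σx)² = 828296 − 813604 = 14692; nΣy² − (Σy)² = 272804 − 262144 = 10660
r = -2869 / √(14692 × 10660) = -2869 / 12514.6602 ≈ -0.229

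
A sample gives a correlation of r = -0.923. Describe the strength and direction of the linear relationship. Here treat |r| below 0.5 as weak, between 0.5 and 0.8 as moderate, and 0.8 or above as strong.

strong negative

r = -0.923 < 0 so the relationship is negative.
|r| = 0.923, which falls in the strong range.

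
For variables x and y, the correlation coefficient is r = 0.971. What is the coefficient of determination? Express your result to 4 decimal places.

r² = (0.971)² = 0.9428

0.9428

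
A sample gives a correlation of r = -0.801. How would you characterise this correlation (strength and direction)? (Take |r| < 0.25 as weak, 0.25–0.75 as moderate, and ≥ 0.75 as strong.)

strong negative

r = -0.801 < 0 so the relationship is negative.
|r| = 0.801, which falls in the strong range.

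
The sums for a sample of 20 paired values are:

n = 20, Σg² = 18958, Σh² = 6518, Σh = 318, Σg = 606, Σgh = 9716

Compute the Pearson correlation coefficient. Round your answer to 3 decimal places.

0.086

r = (nΣgh − ΣgΣh) / √[(nΣg² − (Σg)²)(nΣh² − (Σh)²)]
Numerator: 20×9716 − 606×318 = 1612
Denominator: √[(379160 − 367236)(130360 − 101124)] = √[11924 × 29236] = 18671.1024
r = 1612 / 18671.1024 ≈ 0.086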